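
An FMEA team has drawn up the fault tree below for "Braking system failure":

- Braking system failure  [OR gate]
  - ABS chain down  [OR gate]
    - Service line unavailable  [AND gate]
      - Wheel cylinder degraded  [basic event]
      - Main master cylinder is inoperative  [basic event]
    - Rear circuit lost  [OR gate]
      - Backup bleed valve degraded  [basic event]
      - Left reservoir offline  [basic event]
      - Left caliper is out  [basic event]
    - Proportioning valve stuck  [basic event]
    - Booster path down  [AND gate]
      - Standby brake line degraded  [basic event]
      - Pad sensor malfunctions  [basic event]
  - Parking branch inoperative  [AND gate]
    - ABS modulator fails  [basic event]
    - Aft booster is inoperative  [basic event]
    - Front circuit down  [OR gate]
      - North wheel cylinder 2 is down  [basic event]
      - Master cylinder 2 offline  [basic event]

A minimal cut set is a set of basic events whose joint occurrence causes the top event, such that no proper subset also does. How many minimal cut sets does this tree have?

8

Service line unavailable [AND]: one cut set from each child combined → 1 × 1 = 1 cut set(s).
Rear circuit lost [OR]: union of children's cut sets → 3 cut set(s).
Booster path down [AND]: one cut set from each child combined → 1 × 1 = 1 cut set(s).
ABS chain down [OR]: union of children's cut sets → 6 cut set(s).
Front circuit down [OR]: union of children's cut sets → 2 cut set(s).
Parking branch inoperative [AND]: one cut set from each child combined → 1 × 1 × 2 = 2 cut set(s).
Braking system failure [OR]: union of children's cut sets → 8 cut set(s).
Minimal cut sets: {Main master cylinder is inoperative, Wheel cylinder degraded}; {Backup bleed valve degraded}; {Left reservoir offline}; {Left caliper is out}; {Proportioning valve stuck}; {Pad sensor malfunctions, Standby brake line degraded}; {ABS modulator fails, Aft booster is inoperative, North wheel cylinder 2 is down}; {ABS modulator fails, Aft booster is inoperative, Master cylinder 2 offline}.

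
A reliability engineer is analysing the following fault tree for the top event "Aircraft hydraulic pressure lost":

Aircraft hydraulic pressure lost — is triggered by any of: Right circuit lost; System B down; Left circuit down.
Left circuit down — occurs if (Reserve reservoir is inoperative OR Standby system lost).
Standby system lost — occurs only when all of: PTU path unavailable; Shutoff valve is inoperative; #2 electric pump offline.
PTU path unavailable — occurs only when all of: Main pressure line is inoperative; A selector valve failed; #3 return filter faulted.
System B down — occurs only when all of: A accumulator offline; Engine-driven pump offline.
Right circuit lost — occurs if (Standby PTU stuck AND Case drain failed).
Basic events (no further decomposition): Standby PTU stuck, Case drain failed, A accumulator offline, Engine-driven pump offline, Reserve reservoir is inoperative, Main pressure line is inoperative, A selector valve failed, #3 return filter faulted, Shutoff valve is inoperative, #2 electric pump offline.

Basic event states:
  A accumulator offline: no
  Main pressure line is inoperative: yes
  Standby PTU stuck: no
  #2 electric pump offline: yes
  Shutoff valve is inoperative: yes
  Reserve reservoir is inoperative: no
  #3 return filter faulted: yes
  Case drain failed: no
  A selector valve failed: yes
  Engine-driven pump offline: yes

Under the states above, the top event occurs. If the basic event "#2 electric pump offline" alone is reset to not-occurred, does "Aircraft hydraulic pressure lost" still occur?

No

Counterfactual: set "#2 electric pump offline" to not occurred.
Right circuit lost [AND]: Standby PTU stuck=not, Case drain failed=not → not all inputs occur → does not occur.
System B down [AND]: A accumulator offline=not, Engine-driven pump offline=occurs → not all inputs occur → does not occur.
PTU path unavailable [AND]: Main pressure line is inoperative=occurs, A selector valve failed=occurs, #3 return filter faulted=occurs → all inputs occur → occurs.
Standby system lost [AND]: PTU path unavailable=occurs, Shutoff valve is inoperative=occurs, #2 electric pump offline=not → not all inputs occur → does not occur.
Left circuit down [OR]: Reserve reservoir is inoperative=not, Standby system lost=not → no input occurs → does not occur.
Aircraft hydraulic pressure lost [OR]: Right circuit lost=not, System B down=not, Left circuit down=not → no input occurs → does not occur.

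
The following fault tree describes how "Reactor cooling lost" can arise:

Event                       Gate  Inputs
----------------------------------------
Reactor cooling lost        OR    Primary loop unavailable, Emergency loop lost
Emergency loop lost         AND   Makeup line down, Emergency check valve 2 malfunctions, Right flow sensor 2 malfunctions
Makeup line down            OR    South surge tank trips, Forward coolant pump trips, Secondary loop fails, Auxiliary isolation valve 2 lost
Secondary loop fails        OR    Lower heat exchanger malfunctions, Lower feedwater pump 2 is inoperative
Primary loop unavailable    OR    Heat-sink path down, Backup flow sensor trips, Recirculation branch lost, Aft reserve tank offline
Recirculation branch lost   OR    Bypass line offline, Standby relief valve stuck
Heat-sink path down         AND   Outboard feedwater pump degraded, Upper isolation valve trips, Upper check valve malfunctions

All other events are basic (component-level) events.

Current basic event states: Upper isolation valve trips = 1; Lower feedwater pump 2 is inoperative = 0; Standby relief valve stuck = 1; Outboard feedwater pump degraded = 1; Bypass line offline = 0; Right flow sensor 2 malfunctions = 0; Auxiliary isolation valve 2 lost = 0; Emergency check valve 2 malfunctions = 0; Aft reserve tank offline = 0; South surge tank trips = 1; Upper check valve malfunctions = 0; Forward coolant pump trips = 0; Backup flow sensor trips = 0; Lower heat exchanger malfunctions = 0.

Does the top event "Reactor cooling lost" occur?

Heat-sink path down [AND]: Outboard feedwater pump degraded=occurs, Upper isolation valve trips=occurs, Upper check valve malfunctions=not → not all inputs occur → does not occur.
Recirculation branch lost [OR]: Bypass line offline=not, Standby relief valve stuck=occurs → at least one input occurs → occurs.
Primary loop unavailable [OR]: Heat-sink path down=not, Backup flow sensor trips=not, Recirculation branch lost=occurs, Aft reserve tank offline=not → at least one input occurs → occurs.
Secondary loop fails [OR]: Lower heat exchanger malfunctions=not, Lower feedwater pump 2 is inoperative=not → no input occurs → does not occur.
Makeup line down [OR]: South surge tank trips=occurs, Forward coolant pump trips=not, Secondary loop fails=not, Auxiliary isolation valve 2 lost=not → at least one input occurs → occurs.
Emergency loop lost [AND]: Makeup line down=occurs, Emergency check valve 2 malfunctions=not, Right flow sensor 2 malfunctions=not → not all inputs occur → does not occur.
Reactor cooling lost [OR]: Primary loop unavailable=occurs, Emergency loop lost=not → at least one input occurs → occurs.

Yes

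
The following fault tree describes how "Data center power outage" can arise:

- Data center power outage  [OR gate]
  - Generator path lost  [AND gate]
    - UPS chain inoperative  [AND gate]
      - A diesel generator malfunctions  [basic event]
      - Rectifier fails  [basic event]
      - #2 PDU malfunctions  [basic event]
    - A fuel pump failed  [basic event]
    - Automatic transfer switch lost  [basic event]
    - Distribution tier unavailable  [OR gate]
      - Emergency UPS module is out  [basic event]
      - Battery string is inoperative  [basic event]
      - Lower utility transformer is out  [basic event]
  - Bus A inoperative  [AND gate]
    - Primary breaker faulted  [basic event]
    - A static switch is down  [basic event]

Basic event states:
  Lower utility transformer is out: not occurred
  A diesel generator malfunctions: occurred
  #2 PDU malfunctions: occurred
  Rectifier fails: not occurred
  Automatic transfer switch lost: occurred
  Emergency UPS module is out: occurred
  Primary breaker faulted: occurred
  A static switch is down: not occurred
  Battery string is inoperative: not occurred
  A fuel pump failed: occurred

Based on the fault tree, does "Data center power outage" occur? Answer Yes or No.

No

UPS chain inoperative [AND]: A diesel generator malfunctions=occurs, Rectifier fails=not, #2 PDU malfunctions=occurs → not all inputs occur → does not occur.
Distribution tier unavailable [OR]: Emergency UPS module is out=occurs, Battery string is inoperative=not, Lower utility transformer is out=not → at least one input occurs → occurs.
Generator path lost [AND]: UPS chain inoperative=not, A fuel pump failed=occurs, Automatic transfer switch lost=occurs, Distribution tier unavailable=occurs → not all inputs occur → does not occur.
Bus A inoperative [AND]: Primary breaker faulted=occurs, A static switch is down=not → not all inputs occur → does not occur.
Data center power outage [OR]: Generator path lost=not, Bus A inoperative=not → no input occurs → does not occur.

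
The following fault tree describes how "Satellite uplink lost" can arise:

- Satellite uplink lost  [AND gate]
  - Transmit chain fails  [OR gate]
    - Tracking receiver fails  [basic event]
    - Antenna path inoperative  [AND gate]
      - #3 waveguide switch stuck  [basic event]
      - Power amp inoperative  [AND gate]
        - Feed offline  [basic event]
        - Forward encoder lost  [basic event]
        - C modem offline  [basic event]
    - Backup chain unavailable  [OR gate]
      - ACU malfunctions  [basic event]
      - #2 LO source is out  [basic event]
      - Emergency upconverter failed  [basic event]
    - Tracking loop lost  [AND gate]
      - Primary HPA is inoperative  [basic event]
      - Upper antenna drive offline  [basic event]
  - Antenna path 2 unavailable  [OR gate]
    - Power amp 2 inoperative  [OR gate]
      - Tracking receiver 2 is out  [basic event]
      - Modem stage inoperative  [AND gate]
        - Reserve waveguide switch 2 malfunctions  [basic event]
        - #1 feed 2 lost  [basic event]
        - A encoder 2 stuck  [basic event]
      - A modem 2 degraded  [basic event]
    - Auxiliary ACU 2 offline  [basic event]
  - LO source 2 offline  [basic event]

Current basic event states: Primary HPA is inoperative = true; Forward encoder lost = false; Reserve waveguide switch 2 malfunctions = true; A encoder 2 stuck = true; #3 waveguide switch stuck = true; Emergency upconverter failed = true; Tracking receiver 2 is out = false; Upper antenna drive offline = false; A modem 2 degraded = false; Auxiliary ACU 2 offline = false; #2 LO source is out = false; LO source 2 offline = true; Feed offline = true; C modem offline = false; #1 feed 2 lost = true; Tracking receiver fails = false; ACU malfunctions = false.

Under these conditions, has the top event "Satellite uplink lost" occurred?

Power amp inoperative [AND]: Feed offline=occurs, Forward encoder lost=not, C modem offline=not → not all inputs occur → does not occur.
Antenna path inoperative [AND]: #3 waveguide switch stuck=occurs, Power amp inoperative=not → not all inputs occur → does not occur.
Backup chain unavailable [OR]: ACU malfunctions=not, #2 LO source is out=not, Emergency upconverter failed=occurs → at least one input occurs → occurs.
Tracking loop lost [AND]: Primary HPA is inoperative=occurs, Upper antenna drive offline=not → not all inputs occur → does not occur.
Transmit chain fails [OR]: Tracking receiver fails=not, Antenna path inoperative=not, Backup chain unavailable=occurs, Tracking loop lost=not → at least one input occurs → occurs.
Modem stage inoperative [AND]: Reserve waveguide switch 2 malfunctions=occurs, #1 feed 2 lost=occurs, A encoder 2 stuck=occurs → all inputs occur → occurs.
Power amp 2 inoperative [OR]: Tracking receiver 2 is out=not, Modem stage inoperative=occurs, A modem 2 degraded=not → at least one input occurs → occurs.
Antenna path 2 unavailable [OR]: Power amp 2 inoperative=occurs, Auxiliary ACU 2 offline=not → at least one input occurs → occurs.
Satellite uplink lost [AND]: Transmit chain fails=occurs, Antenna path 2 unavailable=occurs, LO source 2 offline=occurs → all inputs occur → occurs.

Yes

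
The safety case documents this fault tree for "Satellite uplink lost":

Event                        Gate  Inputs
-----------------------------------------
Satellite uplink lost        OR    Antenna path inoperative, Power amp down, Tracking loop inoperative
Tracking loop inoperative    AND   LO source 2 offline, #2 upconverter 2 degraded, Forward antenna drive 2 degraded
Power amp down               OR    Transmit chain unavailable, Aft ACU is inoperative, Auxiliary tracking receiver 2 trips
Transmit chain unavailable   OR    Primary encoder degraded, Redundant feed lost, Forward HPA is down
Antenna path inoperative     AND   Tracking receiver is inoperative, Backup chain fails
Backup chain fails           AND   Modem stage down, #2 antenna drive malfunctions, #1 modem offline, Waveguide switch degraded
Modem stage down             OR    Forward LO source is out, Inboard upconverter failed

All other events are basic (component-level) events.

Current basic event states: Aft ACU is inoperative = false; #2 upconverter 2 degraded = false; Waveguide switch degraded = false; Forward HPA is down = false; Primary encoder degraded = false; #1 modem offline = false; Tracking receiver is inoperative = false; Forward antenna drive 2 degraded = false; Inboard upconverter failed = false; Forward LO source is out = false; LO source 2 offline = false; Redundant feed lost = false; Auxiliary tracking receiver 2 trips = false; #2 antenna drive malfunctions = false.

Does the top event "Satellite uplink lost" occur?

Modem stage down [OR]: Forward LO source is out=not, Inboard upconverter failed=not → no input occurs → does not occur.
Backup chain fails [AND]: Modem stage down=not, #2 antenna drive malfunctions=not, #1 modem offline=not, Waveguide switch degraded=not → not all inputs occur → does not occur.
Antenna path inoperative [AND]: Tracking receiver is inoperative=not, Backup chain fails=not → not all inputs occur → does not occur.
Transmit chain unavailable [OR]: Primary encoder degraded=not, Redundant feed lost=not, Forward HPA is down=not → no input occurs → does not occur.
Power amp down [OR]: Transmit chain unavailable=not, Aft ACU is inoperative=not, Auxiliary tracking receiver 2 trips=not → no input occurs → does not occur.
Tracking loop inoperative [AND]: LO source 2 offline=not, #2 upconverter 2 degraded=not, Forward antenna drive 2 degraded=not → not all inputs occur → does not occur.
Satellite uplink lost [OR]: Antenna path inoperative=not, Power amp down=not, Tracking loop inoperative=not → no input occurs → does not occur.

No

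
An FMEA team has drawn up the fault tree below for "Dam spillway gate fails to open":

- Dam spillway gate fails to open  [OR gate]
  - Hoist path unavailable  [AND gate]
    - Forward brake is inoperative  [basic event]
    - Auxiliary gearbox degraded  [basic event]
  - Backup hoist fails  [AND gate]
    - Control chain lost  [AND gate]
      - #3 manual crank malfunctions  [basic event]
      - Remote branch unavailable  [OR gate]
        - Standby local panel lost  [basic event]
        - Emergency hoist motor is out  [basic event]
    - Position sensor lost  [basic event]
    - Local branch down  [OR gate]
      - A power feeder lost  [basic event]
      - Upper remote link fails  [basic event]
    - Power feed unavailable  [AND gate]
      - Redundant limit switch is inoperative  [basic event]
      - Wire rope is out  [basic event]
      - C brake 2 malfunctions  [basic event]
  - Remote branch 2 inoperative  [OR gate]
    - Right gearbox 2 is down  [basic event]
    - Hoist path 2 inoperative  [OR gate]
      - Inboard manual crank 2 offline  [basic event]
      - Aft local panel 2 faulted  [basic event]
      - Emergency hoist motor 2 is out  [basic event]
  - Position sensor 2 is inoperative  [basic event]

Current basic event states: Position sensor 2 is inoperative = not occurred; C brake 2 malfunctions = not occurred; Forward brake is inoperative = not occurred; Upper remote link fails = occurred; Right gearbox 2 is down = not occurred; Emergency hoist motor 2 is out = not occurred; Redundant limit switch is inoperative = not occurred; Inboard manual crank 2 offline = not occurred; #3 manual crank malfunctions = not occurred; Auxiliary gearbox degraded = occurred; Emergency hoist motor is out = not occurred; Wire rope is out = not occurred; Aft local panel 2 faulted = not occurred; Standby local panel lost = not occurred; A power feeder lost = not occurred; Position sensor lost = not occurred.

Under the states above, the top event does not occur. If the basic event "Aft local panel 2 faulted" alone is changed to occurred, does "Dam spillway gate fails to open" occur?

Counterfactual: set "Aft local panel 2 faulted" to occurred.
Hoist path unavailable [AND]: Forward brake is inoperative=not, Auxiliary gearbox degraded=occurs → not all inputs occur → does not occur.
Remote branch unavailable [OR]: Standby local panel lost=not, Emergency hoist motor is out=not → no input occurs → does not occur.
Control chain lost [AND]: #3 manual crank malfunctions=not, Remote branch unavailable=not → not all inputs occur → does not occur.
Local branch down [OR]: A power feeder lost=not, Upper remote link fails=occurs → at least one input occurs → occurs.
Power feed unavailable [AND]: Redundant limit switch is inoperative=not, Wire rope is out=not, C brake 2 malfunctions=not → not all inputs occur → does not occur.
Backup hoist fails [AND]: Control chain lost=not, Position sensor lost=not, Local branch down=occurs, Power feed unavailable=not → not all inputs occur → does not occur.
Hoist path 2 inoperative [OR]: Inboard manual crank 2 offline=not, Aft local panel 2 faulted=occurs, Emergency hoist motor 2 is out=not → at least one input occurs → occurs.
Remote branch 2 inoperative [OR]: Right gearbox 2 is down=not, Hoist path 2 inoperative=occurs → at least one input occurs → occurs.
Dam spillway gate fails to open [OR]: Hoist path unavailable=not, Backup hoist fails=not, Remote branch 2 inoperative=occurs, Position sensor 2 is inoperative=not → at least one input occurs → occurs.

Yes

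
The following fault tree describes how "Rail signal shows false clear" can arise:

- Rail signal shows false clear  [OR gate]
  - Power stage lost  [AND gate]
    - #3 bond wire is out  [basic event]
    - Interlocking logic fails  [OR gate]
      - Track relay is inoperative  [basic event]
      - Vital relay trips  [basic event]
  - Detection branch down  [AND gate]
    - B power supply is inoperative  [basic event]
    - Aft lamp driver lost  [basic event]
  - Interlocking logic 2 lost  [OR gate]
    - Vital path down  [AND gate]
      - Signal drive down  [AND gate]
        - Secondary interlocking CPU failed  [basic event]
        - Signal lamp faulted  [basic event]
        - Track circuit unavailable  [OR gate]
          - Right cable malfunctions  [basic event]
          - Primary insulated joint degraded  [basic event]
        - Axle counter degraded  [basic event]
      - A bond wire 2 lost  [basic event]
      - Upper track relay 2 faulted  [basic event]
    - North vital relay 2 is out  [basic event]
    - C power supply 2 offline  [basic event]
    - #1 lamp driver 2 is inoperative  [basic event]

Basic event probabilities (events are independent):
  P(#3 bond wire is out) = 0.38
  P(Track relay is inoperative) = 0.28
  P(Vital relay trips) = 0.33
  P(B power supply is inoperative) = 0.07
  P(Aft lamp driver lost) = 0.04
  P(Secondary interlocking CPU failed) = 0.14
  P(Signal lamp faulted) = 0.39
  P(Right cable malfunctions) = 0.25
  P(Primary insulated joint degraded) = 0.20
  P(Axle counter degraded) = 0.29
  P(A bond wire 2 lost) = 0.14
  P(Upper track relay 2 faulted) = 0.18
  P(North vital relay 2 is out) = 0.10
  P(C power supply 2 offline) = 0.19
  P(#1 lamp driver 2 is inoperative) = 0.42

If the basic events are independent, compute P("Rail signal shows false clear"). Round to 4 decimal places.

P(Interlocking logic fails) [OR] = 1 − (1−0.28) × (1−0.33) = 0.517600
P(Power stage lost) [AND] = 0.38 × 0.517600 = 0.196688
P(Detection branch down) [AND] = 0.07 × 0.04 = 0.002800
P(Track circuit unavailable) [OR] = 1 − (1−0.25) × (1−0.20) = 0.400000
P(Signal drive down) [AND] = 0.14 × 0.39 × 0.400000 × 0.29 = 0.006334
P(Vital path down) [AND] = 0.006334 × 0.14 × 0.18 = 0.000160
P(Interlocking logic 2 lost) [OR] = 1 − (1−0.000160) × (1−0.10) × (1−0.19) × (1−0.42) = 0.577248
P(Rail signal shows false clear) [OR] = 1 − (1−0.196688) × (1−0.002800) × (1−0.577248) = 0.661349
Rounded to 4 decimal places: P(Rail signal shows false clear) ≈ 0.6613.

0.6613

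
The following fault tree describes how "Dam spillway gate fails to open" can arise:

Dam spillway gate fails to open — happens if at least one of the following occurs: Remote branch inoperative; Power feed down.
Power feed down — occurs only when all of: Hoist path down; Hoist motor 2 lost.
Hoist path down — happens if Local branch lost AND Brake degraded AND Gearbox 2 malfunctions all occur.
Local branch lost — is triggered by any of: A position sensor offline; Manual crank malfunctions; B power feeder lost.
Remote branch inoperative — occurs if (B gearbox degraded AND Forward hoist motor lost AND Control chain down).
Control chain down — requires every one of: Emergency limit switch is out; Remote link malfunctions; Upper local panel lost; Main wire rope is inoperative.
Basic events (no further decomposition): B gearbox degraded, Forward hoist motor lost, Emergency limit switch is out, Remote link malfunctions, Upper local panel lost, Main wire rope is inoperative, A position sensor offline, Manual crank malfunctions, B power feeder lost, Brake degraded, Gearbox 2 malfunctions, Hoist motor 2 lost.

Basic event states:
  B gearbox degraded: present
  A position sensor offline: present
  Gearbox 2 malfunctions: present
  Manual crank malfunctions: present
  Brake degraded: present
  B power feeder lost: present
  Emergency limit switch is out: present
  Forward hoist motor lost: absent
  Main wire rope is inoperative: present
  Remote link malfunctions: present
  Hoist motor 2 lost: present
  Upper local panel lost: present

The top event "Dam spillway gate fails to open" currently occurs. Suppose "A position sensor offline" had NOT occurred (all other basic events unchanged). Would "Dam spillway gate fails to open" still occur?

Counterfactual: set "A position sensor offline" to not occurred.
Control chain down [AND]: Emergency limit switch is out=occurs, Remote link malfunctions=occurs, Upper local panel lost=occurs, Main wire rope is inoperative=occurs → all inputs occur → occurs.
Remote branch inoperative [AND]: B gearbox degraded=occurs, Forward hoist motor lost=not, Control chain down=occurs → not all inputs occur → does not occur.
Local branch lost [OR]: A position sensor offline=not, Manual crank malfunctions=occurs, B power feeder lost=occurs → at least one input occurs → occurs.
Hoist path down [AND]: Local branch lost=occurs, Brake degraded=occurs, Gearbox 2 malfunctions=occurs → all inputs occur → occurs.
Power feed down [AND]: Hoist path down=occurs, Hoist motor 2 lost=occurs → all inputs occur → occurs.
Dam spillway gate fails to open [OR]: Remote branch inoperative=not, Power feed down=occurs → at least one input occurs → occurs.

Yes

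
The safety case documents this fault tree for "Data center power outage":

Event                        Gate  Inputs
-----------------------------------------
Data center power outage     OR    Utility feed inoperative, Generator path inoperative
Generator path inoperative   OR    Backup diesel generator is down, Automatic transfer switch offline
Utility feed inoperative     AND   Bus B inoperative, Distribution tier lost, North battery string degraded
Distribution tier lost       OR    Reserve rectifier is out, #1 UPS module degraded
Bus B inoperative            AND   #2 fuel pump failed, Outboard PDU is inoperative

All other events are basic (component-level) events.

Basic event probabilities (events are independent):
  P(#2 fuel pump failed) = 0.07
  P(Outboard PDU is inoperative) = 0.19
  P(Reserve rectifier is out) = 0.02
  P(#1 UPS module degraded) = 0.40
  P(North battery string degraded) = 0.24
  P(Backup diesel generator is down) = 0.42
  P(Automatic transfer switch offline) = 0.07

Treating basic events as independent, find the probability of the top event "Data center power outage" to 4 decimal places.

0.4613

P(Bus B inoperative) [AND] = 0.07 × 0.19 = 0.013300
P(Distribution tier lost) [OR] = 1 − (1−0.02) × (1−0.40) = 0.412000
P(Utility feed inoperative) [AND] = 0.013300 × 0.412000 × 0.24 = 0.001315
P(Generator path inoperative) [OR] = 1 − (1−0.42) × (1−0.07) = 0.460600
P(Data center power outage) [OR] = 1 − (1−0.001315) × (1−0.460600) = 0.461309
Rounded to 4 decimal places: P(Data center power outage) ≈ 0.4613.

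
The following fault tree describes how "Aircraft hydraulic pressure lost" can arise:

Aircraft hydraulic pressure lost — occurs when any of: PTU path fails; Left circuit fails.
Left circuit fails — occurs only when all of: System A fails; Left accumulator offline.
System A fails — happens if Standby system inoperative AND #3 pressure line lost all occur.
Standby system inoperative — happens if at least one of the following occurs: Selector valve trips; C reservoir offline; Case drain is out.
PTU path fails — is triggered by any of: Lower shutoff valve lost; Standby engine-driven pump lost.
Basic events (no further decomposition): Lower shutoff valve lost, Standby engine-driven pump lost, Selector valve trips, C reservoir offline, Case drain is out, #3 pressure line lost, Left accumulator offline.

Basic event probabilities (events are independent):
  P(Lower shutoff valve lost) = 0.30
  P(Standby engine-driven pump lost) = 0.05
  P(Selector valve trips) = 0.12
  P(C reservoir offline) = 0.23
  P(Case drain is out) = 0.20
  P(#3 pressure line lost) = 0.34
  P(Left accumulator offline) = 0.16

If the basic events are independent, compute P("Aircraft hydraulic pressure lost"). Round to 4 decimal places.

0.3516

P(PTU path fails) [OR] = 1 − (1−0.30) × (1−0.05) = 0.335000
P(Standby system inoperative) [OR] = 1 − (1−0.12) × (1−0.23) × (1−0.20) = 0.457920
P(System A fails) [AND] = 0.457920 × 0.34 = 0.155693
P(Left circuit fails) [AND] = 0.155693 × 0.16 = 0.024911
P(Aircraft hydraulic pressure lost) [OR] = 1 − (1−0.335000) × (1−0.024911) = 0.351566
Rounded to 4 decimal places: P(Aircraft hydraulic pressure lost) ≈ 0.3516.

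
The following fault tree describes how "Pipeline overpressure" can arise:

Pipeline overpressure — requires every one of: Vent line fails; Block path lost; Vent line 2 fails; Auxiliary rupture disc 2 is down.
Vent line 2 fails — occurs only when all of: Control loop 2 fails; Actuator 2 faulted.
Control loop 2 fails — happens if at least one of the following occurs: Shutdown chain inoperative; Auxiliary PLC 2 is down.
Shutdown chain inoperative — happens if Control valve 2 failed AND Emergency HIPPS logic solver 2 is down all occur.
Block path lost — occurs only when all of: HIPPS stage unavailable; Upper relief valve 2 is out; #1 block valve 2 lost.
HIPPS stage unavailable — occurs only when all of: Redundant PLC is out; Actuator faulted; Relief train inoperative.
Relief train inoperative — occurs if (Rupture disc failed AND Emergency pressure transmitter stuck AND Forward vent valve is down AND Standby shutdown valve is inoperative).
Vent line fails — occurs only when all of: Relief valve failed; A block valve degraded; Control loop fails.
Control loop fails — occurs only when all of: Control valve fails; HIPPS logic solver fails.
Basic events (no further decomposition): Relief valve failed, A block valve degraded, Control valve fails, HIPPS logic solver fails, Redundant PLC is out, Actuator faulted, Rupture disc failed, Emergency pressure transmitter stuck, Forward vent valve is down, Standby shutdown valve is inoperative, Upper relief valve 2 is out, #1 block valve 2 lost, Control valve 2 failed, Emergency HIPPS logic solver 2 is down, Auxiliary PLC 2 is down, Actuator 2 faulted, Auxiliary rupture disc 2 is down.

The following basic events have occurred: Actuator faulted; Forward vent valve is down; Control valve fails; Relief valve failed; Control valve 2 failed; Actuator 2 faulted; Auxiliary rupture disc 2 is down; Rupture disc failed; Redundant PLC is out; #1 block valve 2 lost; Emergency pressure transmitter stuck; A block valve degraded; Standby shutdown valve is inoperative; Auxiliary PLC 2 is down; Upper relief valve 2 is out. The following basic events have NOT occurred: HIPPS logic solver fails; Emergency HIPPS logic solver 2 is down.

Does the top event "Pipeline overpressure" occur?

No

Control loop fails [AND]: Control valve fails=occurs, HIPPS logic solver fails=not → not all inputs occur → does not occur.
Vent line fails [AND]: Relief valve failed=occurs, A block valve degraded=occurs, Control loop fails=not → not all inputs occur → does not occur.
Relief train inoperative [AND]: Rupture disc failed=occurs, Emergency pressure transmitter stuck=occurs, Forward vent valve is down=occurs, Standby shutdown valve is inoperative=occurs → all inputs occur → occurs.
HIPPS stage unavailable [AND]: Redundant PLC is out=occurs, Actuator faulted=occurs, Relief train inoperative=occurs → all inputs occur → occurs.
Block path lost [AND]: HIPPS stage unavailable=occurs, Upper relief valve 2 is out=occurs, #1 block valve 2 lost=occurs → all inputs occur → occurs.
Shutdown chain inoperative [AND]: Control valve 2 failed=occurs, Emergency HIPPS logic solver 2 is down=not → not all inputs occur → does not occur.
Control loop 2 fails [OR]: Shutdown chain inoperative=not, Auxiliary PLC 2 is down=occurs → at least one input occurs → occurs.
Vent line 2 fails [AND]: Control loop 2 fails=occurs, Actuator 2 faulted=occurs → all inputs occur → occurs.
Pipeline overpressure [AND]: Vent line fails=not, Block path lost=occurs, Vent line 2 fails=occurs, Auxiliary rupture disc 2 is down=occurs → not all inputs occur → does not occur.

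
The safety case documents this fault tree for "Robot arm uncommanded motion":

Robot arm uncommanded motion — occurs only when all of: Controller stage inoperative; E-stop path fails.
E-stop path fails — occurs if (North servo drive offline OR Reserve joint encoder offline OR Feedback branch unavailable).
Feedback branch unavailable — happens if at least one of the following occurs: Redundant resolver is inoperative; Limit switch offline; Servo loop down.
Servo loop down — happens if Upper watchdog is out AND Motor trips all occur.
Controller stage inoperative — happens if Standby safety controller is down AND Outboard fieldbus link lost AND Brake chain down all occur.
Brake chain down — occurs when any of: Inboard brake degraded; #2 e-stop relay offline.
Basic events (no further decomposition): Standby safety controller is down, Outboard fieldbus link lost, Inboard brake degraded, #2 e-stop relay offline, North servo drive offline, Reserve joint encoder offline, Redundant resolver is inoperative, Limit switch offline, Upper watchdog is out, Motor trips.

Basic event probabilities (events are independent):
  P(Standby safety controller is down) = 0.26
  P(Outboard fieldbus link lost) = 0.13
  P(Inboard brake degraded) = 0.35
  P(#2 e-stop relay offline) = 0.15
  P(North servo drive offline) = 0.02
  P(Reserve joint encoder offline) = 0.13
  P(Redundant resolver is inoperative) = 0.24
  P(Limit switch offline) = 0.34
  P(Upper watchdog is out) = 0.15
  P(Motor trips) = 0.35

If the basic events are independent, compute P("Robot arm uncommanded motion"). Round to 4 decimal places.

0.0090

P(Brake chain down) [OR] = 1 − (1−0.35) × (1−0.15) = 0.447500
P(Controller stage inoperative) [AND] = 0.26 × 0.13 × 0.447500 = 0.015126
P(Servo loop down) [AND] = 0.15 × 0.35 = 0.052500
P(Feedback branch unavailable) [OR] = 1 − (1−0.24) × (1−0.34) × (1−0.052500) = 0.524734
P(E-stop path fails) [OR] = 1 − (1−0.02) × (1−0.13) × (1−0.524734) = 0.594788
P(Robot arm uncommanded motion) [AND] = 0.015126 × 0.594788 = 0.008997
Rounded to 4 decimal places: P(Robot arm uncommanded motion) ≈ 0.0090.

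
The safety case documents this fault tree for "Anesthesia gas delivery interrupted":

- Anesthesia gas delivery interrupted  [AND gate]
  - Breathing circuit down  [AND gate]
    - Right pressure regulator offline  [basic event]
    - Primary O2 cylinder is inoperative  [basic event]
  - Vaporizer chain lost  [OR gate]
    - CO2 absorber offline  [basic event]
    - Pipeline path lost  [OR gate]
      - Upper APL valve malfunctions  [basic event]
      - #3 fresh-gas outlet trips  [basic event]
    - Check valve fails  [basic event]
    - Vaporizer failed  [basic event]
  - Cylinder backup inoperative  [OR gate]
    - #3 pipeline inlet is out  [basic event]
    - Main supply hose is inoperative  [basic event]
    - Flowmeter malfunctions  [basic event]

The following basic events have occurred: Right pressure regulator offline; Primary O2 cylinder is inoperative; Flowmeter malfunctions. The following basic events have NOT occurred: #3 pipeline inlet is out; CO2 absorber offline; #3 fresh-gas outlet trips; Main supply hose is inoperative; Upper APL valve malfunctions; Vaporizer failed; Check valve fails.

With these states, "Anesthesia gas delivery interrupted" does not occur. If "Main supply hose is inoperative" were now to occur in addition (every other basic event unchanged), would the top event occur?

No

Counterfactual: set "Main supply hose is inoperative" to occurred.
Breathing circuit down [AND]: Right pressure regulator offline=occurs, Primary O2 cylinder is inoperative=occurs → all inputs occur → occurs.
Pipeline path lost [OR]: Upper APL valve malfunctions=not, #3 fresh-gas outlet trips=not → no input occurs → does not occur.
Vaporizer chain lost [OR]: CO2 absorber offline=not, Pipeline path lost=not, Check valve fails=not, Vaporizer failed=not → no input occurs → does not occur.
Cylinder backup inoperative [OR]: #3 pipeline inlet is out=not, Main supply hose is inoperative=occurs, Flowmeter malfunctions=occurs → at least one input occurs → occurs.
Anesthesia gas delivery interrupted [AND]: Breathing circuit down=occurs, Vaporizer chain lost=not, Cylinder backup inoperative=occurs → not all inputs occur → does not occur.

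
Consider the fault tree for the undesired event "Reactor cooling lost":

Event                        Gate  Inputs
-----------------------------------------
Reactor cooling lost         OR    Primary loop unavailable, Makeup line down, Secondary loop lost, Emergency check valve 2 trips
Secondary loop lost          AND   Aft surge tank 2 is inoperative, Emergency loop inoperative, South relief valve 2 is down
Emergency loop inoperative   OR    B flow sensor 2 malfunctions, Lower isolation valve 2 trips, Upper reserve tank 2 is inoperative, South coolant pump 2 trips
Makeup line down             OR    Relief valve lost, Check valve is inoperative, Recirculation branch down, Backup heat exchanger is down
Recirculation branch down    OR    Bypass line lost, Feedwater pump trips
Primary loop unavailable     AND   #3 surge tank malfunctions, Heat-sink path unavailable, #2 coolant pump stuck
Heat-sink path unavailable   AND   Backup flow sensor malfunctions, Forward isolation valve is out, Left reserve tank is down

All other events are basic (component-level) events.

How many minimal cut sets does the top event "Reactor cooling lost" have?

11

Heat-sink path unavailable [AND]: one cut set from each child combined → 1 × 1 × 1 = 1 cut set(s).
Primary loop unavailable [AND]: one cut set from each child combined → 1 × 1 × 1 = 1 cut set(s).
Recirculation branch down [OR]: union of children's cut sets → 2 cut set(s).
Makeup line down [OR]: union of children's cut sets → 5 cut set(s).
Emergency loop inoperative [OR]: union of children's cut sets → 4 cut set(s).
Secondary loop lost [AND]: one cut set from each child combined → 1 × 4 × 1 = 4 cut set(s).
Reactor cooling lost [OR]: union of children's cut sets → 11 cut set(s).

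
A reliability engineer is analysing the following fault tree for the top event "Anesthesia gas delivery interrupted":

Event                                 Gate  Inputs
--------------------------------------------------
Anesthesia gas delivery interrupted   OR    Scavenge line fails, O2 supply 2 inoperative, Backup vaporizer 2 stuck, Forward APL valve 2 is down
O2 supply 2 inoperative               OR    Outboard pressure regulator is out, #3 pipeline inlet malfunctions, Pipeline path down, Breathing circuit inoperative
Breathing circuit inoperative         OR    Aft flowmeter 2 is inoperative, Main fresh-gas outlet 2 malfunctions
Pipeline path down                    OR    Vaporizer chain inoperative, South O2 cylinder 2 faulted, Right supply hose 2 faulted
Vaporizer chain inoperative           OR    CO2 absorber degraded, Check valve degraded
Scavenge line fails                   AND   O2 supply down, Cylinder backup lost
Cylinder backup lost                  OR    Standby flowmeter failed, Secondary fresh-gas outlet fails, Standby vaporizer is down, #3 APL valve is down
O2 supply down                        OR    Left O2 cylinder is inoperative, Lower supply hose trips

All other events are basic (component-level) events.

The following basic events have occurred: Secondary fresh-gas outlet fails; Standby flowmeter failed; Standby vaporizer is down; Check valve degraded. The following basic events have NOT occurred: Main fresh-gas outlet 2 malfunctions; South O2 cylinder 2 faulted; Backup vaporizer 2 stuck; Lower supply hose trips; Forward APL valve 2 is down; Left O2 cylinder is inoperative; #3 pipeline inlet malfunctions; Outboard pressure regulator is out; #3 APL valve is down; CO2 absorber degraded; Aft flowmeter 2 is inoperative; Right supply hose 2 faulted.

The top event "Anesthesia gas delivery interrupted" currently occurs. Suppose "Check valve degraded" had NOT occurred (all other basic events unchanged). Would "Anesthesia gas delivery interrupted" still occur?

No

Counterfactual: set "Check valve degraded" to not occurred.
O2 supply down [OR]: Left O2 cylinder is inoperative=not, Lower supply hose trips=not → no input occurs → does not occur.
Cylinder backup lost [OR]: Standby flowmeter failed=occurs, Secondary fresh-gas outlet fails=occurs, Standby vaporizer is down=occurs, #3 APL valve is down=not → at least one input occurs → occurs.
Scavenge line fails [AND]: O2 supply down=not, Cylinder backup lost=occurs → not all inputs occur → does not occur.
Vaporizer chain inoperative [OR]: CO2 absorber degraded=not, Check valve degraded=not → no input occurs → does not occur.
Pipeline path down [OR]: Vaporizer chain inoperative=not, South O2 cylinder 2 faulted=not, Right supply hose 2 faulted=not → no input occurs → does not occur.
Breathing circuit inoperative [OR]: Aft flowmeter 2 is inoperative=not, Main fresh-gas outlet 2 malfunctions=not → no input occurs → does not occur.
O2 supply 2 inoperative [OR]: Outboard pressure regulator is out=not, #3 pipeline inlet malfunctions=not, Pipeline path down=not, Breathing circuit inoperative=not → no input occurs → does not occur.
Anesthesia gas delivery interrupted [OR]: Scavenge line fails=not, O2 supply 2 inoperative=not, Backup vaporizer 2 stuck=not, Forward APL valve 2 is down=not → no input occurs → does not occur.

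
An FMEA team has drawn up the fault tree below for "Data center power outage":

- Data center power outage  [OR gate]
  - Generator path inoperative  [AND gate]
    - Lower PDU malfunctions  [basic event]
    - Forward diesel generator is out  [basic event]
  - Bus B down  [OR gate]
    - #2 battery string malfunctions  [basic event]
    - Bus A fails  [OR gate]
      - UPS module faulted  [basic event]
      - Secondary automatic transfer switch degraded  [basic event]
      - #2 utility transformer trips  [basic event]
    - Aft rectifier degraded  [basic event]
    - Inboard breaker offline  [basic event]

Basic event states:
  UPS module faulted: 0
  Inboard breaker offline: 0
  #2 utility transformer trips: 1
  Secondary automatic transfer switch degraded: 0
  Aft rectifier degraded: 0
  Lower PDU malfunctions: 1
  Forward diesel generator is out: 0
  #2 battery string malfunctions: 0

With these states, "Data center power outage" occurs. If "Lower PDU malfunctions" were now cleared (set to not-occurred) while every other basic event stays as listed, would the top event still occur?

Counterfactual: set "Lower PDU malfunctions" to not occurred.
Generator path inoperative [AND]: Lower PDU malfunctions=not, Forward diesel generator is out=not → not all inputs occur → does not occur.
Bus A fails [OR]: UPS module faulted=not, Secondary automatic transfer switch degraded=not, #2 utility transformer trips=occurs → at least one input occurs → occurs.
Bus B down [OR]: #2 battery string malfunctions=not, Bus A fails=occurs, Aft rectifier degraded=not, Inboard breaker offline=not → at least one input occurs → occurs.
Data center power outage [OR]: Generator path inoperative=not, Bus B down=occurs → at least one input occurs → occurs.

Yes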